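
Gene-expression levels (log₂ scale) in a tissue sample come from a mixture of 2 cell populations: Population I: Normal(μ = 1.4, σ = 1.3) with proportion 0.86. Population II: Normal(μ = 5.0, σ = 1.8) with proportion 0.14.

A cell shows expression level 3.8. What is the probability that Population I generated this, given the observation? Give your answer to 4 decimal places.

0.6590

P(component k | x) = P(Z=k)·f_k(x) / marginal(x), where marginal(x) = Σ_j P(Z=j)·f_j(x).
Component likelihoods at x = 3.8:
  f_I = (1/(1.3·√(2π)))·exp(−(3.8−1.4)²/(2·1.3²)) = 0.306879·exp(-1.70414) = 0.05583
  f_II = (1/(1.8·√(2π)))·exp(−(3.8−5.0)²/(2·1.8²)) = 0.221635·exp(-0.22222) = 0.177471
Unnormalised posteriors:
  P(Z=I)·f_I = 0.86 × 0.05583 = 0.0480138
  P(Z=II)·f_II = 0.14 × 0.177471 = 0.024846
Normaliser: 0.0480138 + 0.024846 = 0.0728597
P(Population I | data) ≈ 0.6590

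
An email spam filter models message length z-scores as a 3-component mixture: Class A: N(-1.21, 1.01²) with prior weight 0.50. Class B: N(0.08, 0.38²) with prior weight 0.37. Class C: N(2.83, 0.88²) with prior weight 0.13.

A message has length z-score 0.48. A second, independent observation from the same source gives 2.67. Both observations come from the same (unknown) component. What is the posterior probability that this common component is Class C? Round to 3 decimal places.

The responsibility of component k is π_k f_k(x) divided by Σ_j π_j f_j(x).
Since both observations come from the same component, the likelihood for component k is f_k(x₁)·f_k(x₂).
  p_A = [0.0974125] × [0.000246593] = 2.40212e-05
  p_B = [0.603282] × [8.58133e-11] = 5.17696e-11
  p_C = [0.0128197] × [0.445912] = 0.00571647
Prior × likelihood for each component:
  π_A·p_A = 0.50 × 2.40212e-05 = 1.20106e-05
  π_B·p_B = 0.37 × 5.17696e-11 = 1.91547e-11
  π_C·p_C = 0.13 × 0.00571647 = 0.000743142
Normaliser: 1.20106e-05 + 1.91547e-11 + 0.000743142 = 0.000755152
So the posterior for Class C is 0.000743142 / 0.000755152 ≈ 0.984.

0.984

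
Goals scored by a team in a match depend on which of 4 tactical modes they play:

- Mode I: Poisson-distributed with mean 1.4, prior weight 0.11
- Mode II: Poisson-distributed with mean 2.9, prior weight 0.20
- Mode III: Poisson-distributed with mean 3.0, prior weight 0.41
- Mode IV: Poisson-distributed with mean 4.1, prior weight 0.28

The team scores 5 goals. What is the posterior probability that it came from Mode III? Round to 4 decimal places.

P(component k | x) = π_k·f_k(x) / marginal(x), where marginal(x) = Σ_j π_j·f_j(x).
Component likelihoods at x = 5 goals:
  p_I = e^(−1.4)·1.4^5/5! = 0.0110521
  p_II = e^(−2.9)·2.9^5/5! = 0.0940491
  p_III = e^(−3.0)·3.0^5/5! = 0.100819
  p_IV = e^(−4.1)·4.1^5/5! = 0.160004
Unnormalised posteriors:
  π_I·p_I = 0.11 × 0.0110521 = 0.00121574
  π_II·p_II = 0.20 × 0.0940491 = 0.0188098
  π_III·p_III = 0.41 × 0.100819 = 0.0413357
  π_IV·p_IV = 0.28 × 0.160004 = 0.0448011
Normaliser: 0.00121574 + 0.0188098 + 0.0413357 + 0.0448011 = 0.106162
Responsibility of Mode III: 0.0413357 / 0.106162 ≈ 0.3894

0.3894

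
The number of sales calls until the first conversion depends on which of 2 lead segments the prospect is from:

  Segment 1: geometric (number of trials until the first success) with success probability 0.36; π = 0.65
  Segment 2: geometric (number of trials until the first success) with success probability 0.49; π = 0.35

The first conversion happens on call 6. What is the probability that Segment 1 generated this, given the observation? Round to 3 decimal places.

0.809

By Bayes' theorem, P(k | x) = P(Z=k) f_k(x) / Σ_j P(Z=j) f_j(x).
Geometric probabilities:
  p_1 = 0.36·(1−0.36)^5 = 0.36·0.107374 = 0.0386547
  p_2 = 0.49·(1−0.49)^5 = 0.49·0.0345025 = 0.0169062
Multiply by the mixture weights:
  P(Z=1)·p_1 = 0.65 × 0.0386547 = 0.0251256
  P(Z=2)·p_2 = 0.35 × 0.0169062 = 0.00591718
Marginal: 0.0251256 + 0.00591718 = 0.0310427
So the posterior for Segment 1 is 0.0251256 / 0.0310427 ≈ 0.809.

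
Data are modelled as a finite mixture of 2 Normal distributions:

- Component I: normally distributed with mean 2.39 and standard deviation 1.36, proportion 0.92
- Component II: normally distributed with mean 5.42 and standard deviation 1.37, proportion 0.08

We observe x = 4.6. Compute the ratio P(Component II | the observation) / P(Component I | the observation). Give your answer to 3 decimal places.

Since P(k|x) ∝ w_k f_k(x), the posterior odds are w_i f_i(x) / (w_j f_j(x)).
Component likelihoods at x = 4.6:
  f_I = (1/(1.36·√(2π)))·exp(−(4.6−2.39)²/(2·1.36²)) = 0.293340·exp(-1.32031) = 0.078337
  f_II = (1/(1.37·√(2π)))·exp(−(4.6−5.42)²/(2·1.37²)) = 0.291199·exp(-0.17913) = 0.243443
Odds = (0.08/0.92) × (0.243443/0.078337) = 0.0869565 × 3.10763 ≈ 0.270

0.270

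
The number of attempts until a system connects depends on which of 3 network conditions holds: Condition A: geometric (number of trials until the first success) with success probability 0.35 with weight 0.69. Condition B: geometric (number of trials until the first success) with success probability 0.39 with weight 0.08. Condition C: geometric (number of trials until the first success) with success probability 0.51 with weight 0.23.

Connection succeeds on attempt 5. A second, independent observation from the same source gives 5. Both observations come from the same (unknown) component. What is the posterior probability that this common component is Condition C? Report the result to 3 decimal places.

0.064

Apply Bayes' rule: the posterior for each component is proportional to its prior times its likelihood at x.
Since both observations come from the same component, the likelihood for component k is f_k(x₁)·f_k(x₂).
  f_A = [0.35·(1−0.35)^4 = 0.35·0.178506 = 0.0624772] × [0.0624772] = 0.0039034
  f_B = [0.39·(1−0.39)^4 = 0.39·0.138458 = 0.0539988] × [0.0539988] = 0.00291587
  f_C = [0.51·(1−0.51)^4 = 0.51·0.057648 = 0.0294005] × [0.0294005] = 0.000864389
Prior × likelihood for each component:
  π_A·f_A = 0.69 × 0.0039034 = 0.00269335
  π_B·f_B = 0.08 × 0.00291587 = 0.000233269
  π_C·f_C = 0.23 × 0.000864389 = 0.000198809
Normaliser: 0.00269335 + 0.000233269 + 0.000198809 = 0.00312542
P(Condition C | x) ≈ 0.064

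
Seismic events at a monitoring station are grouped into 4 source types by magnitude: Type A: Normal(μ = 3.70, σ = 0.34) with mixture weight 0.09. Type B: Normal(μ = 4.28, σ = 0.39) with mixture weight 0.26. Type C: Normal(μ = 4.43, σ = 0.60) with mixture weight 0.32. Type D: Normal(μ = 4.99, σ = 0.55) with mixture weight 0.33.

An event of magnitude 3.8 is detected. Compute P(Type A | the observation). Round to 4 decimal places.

0.2722

The responsibility of component k is P(Z=k) f_k(x) divided by Σ_j P(Z=j) f_j(x).
Evaluate each component's likelihood at the observed value:
  L_A = 1.12369
  L_B = 0.479637
  L_C = 0.383137
  L_D = 0.069825
Prior × likelihood for each component:
  P(Z=A)·L_A = 0.09 × 1.12369 = 0.101132
  P(Z=B)·L_B = 0.26 × 0.479637 = 0.124706
  P(Z=C)·L_C = 0.32 × 0.383137 = 0.122604
  P(Z=D)·L_D = 0.33 × 0.069825 = 0.0230423
Sum: 0.101132 + 0.124706 + 0.122604 + 0.0230423 = 0.371484
P(Type A | data) = 0.101132 / 0.371484 ≈ 0.2722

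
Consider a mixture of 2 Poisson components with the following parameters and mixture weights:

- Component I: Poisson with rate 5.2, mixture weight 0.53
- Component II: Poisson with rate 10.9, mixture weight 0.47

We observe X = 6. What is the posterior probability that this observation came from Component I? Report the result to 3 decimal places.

P(component k | x) = P(Z=k)·f_k(x) / marginal(x), where marginal(x) = Σ_j P(Z=j)·f_j(x).
Component likelihoods at x = 6:
  L_I = e^(−5.2)·5.2^6/6! = 0.15148
  L_II = e^(−10.9)·10.9^6/6! = 0.0429949
Prior × likelihood for each component:
  P(Z=I)·L_I = 0.53 × 0.15148 = 0.0802846
  P(Z=II)·L_II = 0.47 × 0.0429949 = 0.0202076
Marginal: 0.0802846 + 0.0202076 = 0.100492
P(Component I | the observation) ≈ 0.799

0.799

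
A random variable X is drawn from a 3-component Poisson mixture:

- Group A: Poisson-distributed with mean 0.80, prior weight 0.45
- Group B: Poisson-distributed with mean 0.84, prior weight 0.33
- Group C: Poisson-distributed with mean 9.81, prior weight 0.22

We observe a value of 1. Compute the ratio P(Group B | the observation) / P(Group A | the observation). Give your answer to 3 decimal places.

Only the two components matter; the odds are (w_i f_i(x)) / (w_j f_j(x)).
Poisson probabilities:
  p_A = e^(−0.80)·0.80^1/1! = 0.359463
  p_B = e^(−0.84)·0.84^1/1! = 0.362637
  p_C = e^(−9.81)·9.81^1/1! = 0.000538567
0.11967 / 0.161758 ≈ 0.740

0.740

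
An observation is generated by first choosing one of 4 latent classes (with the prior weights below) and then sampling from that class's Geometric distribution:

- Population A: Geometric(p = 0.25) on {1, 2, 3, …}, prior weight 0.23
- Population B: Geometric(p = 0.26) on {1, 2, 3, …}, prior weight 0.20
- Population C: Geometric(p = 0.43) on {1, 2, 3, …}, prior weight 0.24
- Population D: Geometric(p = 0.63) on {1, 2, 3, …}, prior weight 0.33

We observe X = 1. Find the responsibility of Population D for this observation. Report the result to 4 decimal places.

0.4943

Posterior ∝ prior × likelihood, so P(k | x) ∝ π_k f_k(x); normalise over all components.
Component likelihoods at x = 1:
  p_A = 0.25·(1−0.25)^0 = 0.25·1 = 0.25
  p_B = 0.26·(1−0.26)^0 = 0.26·1 = 0.26
  p_C = 0.43·(1−0.43)^0 = 0.43·1 = 0.43
  p_D = 0.63·(1−0.63)^0 = 0.63·1 = 0.63
Multiply by the mixture weights:
  π_A·p_A = 0.23 × 0.25 = 0.0575
  π_B·p_B = 0.20 × 0.26 = 0.052
  π_C·p_C = 0.24 × 0.43 = 0.1032
  π_D·p_D = 0.33 × 0.63 = 0.2079
Marginal: 0.0575 + 0.052 + 0.1032 + 0.2079 = 0.4206
So the posterior for Population D is 0.2079 / 0.4206 ≈ 0.4943.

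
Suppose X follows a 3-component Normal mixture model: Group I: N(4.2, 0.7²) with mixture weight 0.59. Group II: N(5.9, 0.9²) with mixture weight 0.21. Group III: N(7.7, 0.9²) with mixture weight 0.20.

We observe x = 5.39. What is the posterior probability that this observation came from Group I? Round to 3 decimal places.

Apply Bayes' rule: the posterior for each component is proportional to its prior times its likelihood at x.
Component likelihoods at x = 5.39:
  L_I = (1/(0.7·√(2π)))·exp(−(5.39−4.2)²/(2·0.7²)) = 0.569918·exp(-1.44500) = 0.134356
  L_II = (1/(0.9·√(2π)))·exp(−(5.39−5.9)²/(2·0.9²)) = 0.443269·exp(-0.16056) = 0.377519
  L_III = (1/(0.9·√(2π)))·exp(−(5.39−7.7)²/(2·0.9²)) = 0.443269·exp(-3.29389) = 0.0164494
Prior × likelihood for each component:
  π_I·L_I = 0.59 × 0.134356 = 0.0792699
  π_II·L_II = 0.21 × 0.377519 = 0.0792791
  π_III·L_III = 0.20 × 0.0164494 = 0.00328988
Sum: 0.0792699 + 0.0792791 + 0.00328988 = 0.161839
So the posterior for Group I is 0.0792699 / 0.161839 ≈ 0.490.

0.490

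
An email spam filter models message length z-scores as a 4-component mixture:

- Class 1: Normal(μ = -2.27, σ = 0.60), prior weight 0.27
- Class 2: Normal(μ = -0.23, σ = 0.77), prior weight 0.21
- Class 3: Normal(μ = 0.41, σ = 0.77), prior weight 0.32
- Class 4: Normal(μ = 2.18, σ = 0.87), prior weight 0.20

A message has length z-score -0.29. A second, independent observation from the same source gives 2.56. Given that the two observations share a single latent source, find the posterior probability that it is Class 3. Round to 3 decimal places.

The responsibility of component k is w_k f_k(x) divided by Σ_j w_j f_j(x).
Since both observations come from the same component, the likelihood for component k is f_k(x₁)·f_k(x₂).
  L_1 = [(1/(0.60·√(2π)))·exp(−(-0.29−-2.27)²/(2·0.60²)) = 0.664904·exp(-5.44500) = 0.00287095] × [5.63735e-15] = 1.61845e-17
  L_2 = [(1/(0.77·√(2π)))·exp(−(-0.29−-0.23)²/(2·0.77²)) = 0.518107·exp(-0.00304) = 0.516536] × [0.000730338] = 0.000377246
  L_3 = [(1/(0.77·√(2π)))·exp(−(-0.29−0.41)²/(2·0.77²)) = 0.518107·exp(-0.41322) = 0.342735] × [0.0105062] = 0.00360086
  L_4 = [(1/(0.87·√(2π)))·exp(−(-0.29−2.18)²/(2·0.87²)) = 0.458554·exp(-4.03019) = 0.00814896] × [0.416835] = 0.00339677
Weight by the priors:
  w_1·L_1 = 0.27 × 1.61845e-17 = 4.36982e-18
  w_2·L_2 = 0.21 × 0.000377246 = 7.92217e-05
  w_3·L_3 = 0.32 × 0.00360086 = 0.00115227
  w_4·L_4 = 0.20 × 0.00339677 = 0.000679354
Denominator: 4.36982e-18 + 7.92217e-05 + 0.00115227 + 0.000679354 = 0.00191085
P(Class 3 | data) = 0.00115227 / 0.00191085 ≈ 0.603

0.603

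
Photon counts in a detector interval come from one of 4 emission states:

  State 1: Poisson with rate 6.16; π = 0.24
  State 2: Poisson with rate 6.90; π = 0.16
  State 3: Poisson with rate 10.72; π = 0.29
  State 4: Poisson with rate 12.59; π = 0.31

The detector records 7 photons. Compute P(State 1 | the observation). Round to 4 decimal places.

0.3809

Apply Bayes' rule: the posterior for each component is proportional to its prior times its likelihood at x.
Component likelihoods at x = 7 photons:
  L_1 = 0.141052
  L_2 = 0.148895
  L_3 = 0.0713339
  L_4 = 0.033883
Multiply by the mixture weights:
  w_1·L_1 = 0.24 × 0.141052 = 0.0338526
  w_2·L_2 = 0.16 × 0.148895 = 0.0238233
  w_3·L_3 = 0.29 × 0.0713339 = 0.0206868
  w_4·L_4 = 0.31 × 0.033883 = 0.0105037
Normaliser: 0.0338526 + 0.0238233 + 0.0206868 + 0.0105037 = 0.0888664
So the posterior for State 1 is 0.0338526 / 0.0888664 ≈ 0.3809.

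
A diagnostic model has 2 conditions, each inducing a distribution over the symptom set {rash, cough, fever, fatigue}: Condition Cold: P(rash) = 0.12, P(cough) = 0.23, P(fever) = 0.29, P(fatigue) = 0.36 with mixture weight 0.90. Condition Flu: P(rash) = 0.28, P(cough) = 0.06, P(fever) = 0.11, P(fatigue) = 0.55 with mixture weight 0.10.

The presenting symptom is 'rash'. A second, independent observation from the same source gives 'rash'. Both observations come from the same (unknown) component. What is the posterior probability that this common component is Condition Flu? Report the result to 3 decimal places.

Apply Bayes' rule: the posterior for each component is proportional to its prior times its likelihood at x.
Since both observations come from the same component, the likelihood for component k is f_k(x₁)·f_k(x₂).
  L_Cold = [P(rash | comp) = 0.12] × [0.12] = 0.0144
  L_Flu = [P(rash | comp) = 0.28] × [0.28] = 0.0784
Prior × likelihood for each component:
  π_Cold·L_Cold = 0.90 × 0.0144 = 0.01296
  π_Flu·L_Flu = 0.10 × 0.0784 = 0.00784
Sum: 0.01296 + 0.00784 = 0.0208
P(Condition Flu | data) ≈ 0.377

0.377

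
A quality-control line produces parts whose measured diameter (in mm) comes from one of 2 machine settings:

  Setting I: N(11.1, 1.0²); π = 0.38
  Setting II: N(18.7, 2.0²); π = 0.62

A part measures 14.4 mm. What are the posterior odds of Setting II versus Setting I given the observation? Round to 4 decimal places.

Since P(k|x) ∝ π_k f_k(x), the posterior odds are π_i f_i(x) / (π_j f_j(x)).
Evaluate each component's likelihood at the observed value:
  L_I = (1/(1.0·√(2π)))·exp(−(14.4−11.1)²/(2·1.0²)) = 0.398942·exp(-5.44500) = 0.00172257
  L_II = (1/(2.0·√(2π)))·exp(−(14.4−18.7)²/(2·2.0²)) = 0.199471·exp(-2.31125) = 0.019775
Posterior odds = (π_II·L_II) / (π_I·L_I) = (0.62·0.019775) / (0.38·0.00172257) = 0.0122605 / 0.000654576 ≈ 18.7305

18.7305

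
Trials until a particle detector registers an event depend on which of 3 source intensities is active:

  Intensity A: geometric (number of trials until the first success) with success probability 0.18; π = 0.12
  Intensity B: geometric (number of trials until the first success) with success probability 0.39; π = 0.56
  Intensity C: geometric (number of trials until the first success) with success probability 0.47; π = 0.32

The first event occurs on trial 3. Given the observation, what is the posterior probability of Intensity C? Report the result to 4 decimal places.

0.3061

The responsibility of component k is w_k f_k(x) divided by Σ_j w_j f_j(x).
Component likelihoods at x = 3:
  L_A = 0.121032
  L_B = 0.145119
  L_C = 0.132023
Weight by the priors:
  w_A·L_A = 0.12 × 0.121032 = 0.0145238
  w_B·L_B = 0.56 × 0.145119 = 0.0812666
  w_C·L_C = 0.32 × 0.132023 = 0.0422474
Normaliser: 0.0145238 + 0.0812666 + 0.0422474 = 0.138038
So the posterior for Intensity C is 0.0422474 / 0.138038 ≈ 0.3061.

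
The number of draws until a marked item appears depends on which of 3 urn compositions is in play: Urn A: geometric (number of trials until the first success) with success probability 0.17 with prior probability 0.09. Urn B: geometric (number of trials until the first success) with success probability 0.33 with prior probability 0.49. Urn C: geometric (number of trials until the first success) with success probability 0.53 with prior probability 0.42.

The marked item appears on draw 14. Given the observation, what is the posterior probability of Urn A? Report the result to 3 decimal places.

0.602

Apply Bayes' rule: the posterior for each component is proportional to its prior times its likelihood at x.
Evaluate each component's likelihood at the observed value:
  f_A = 0.0150822
  f_B = 0.0018092
  f_C = 2.89433e-05
Weight by the priors:
  w_A·f_A = 0.09 × 0.0150822 = 0.0013574
  w_B·f_B = 0.49 × 0.0018092 = 0.000886508
  w_C·f_C = 0.42 × 2.89433e-05 = 1.21562e-05
Denominator: 0.0013574 + 0.000886508 + 1.21562e-05 = 0.00225606
P(Urn A | x) ≈ 0.602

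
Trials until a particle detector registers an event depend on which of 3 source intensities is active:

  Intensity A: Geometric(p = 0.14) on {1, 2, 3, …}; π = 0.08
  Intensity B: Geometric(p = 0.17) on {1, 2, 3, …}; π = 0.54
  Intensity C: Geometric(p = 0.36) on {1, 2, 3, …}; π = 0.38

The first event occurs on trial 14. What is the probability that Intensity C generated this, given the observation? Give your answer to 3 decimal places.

0.041

Apply Bayes' rule: the posterior for each component is proportional to its prior times its likelihood at x.
Component likelihoods at x = 14:
  f_A = 0.14·(1−0.14)^13 = 0.14·0.14076 = 0.0197064
  f_B = 0.17·(1−0.17)^13 = 0.17·0.0887187 = 0.0150822
  f_C = 0.36·(1−0.36)^13 = 0.36·0.00302231 = 0.00108803
Unnormalised posteriors:
  π_A·f_A = 0.08 × 0.0197064 = 0.00157651
  π_B·f_B = 0.54 × 0.0150822 = 0.00814438
  π_C·f_C = 0.38 × 0.00108803 = 0.000413453
Sum: 0.00157651 + 0.00814438 + 0.000413453 = 0.0101343
So the posterior for Intensity C is 0.000413453 / 0.0101343 ≈ 0.041.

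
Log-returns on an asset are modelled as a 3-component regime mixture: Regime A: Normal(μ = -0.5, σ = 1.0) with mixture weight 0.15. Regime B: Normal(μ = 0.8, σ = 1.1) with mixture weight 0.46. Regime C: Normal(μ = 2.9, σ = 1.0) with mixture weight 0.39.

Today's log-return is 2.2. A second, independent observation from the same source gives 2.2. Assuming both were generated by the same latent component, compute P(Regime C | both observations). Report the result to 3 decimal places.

By Bayes' theorem, P(k | x) = π_k f_k(x) / Σ_j π_j f_j(x).
Since both observations come from the same component, the likelihood for component k is f_k(x₁)·f_k(x₂).
  L_A = [0.0104209] × [0.0104209] = 0.000108596
  L_B = [0.161352] × [0.161352] = 0.0260345
  L_C = [0.312254] × [0.312254] = 0.0975025
Multiply by the mixture weights:
  π_A·L_A = 0.15 × 0.000108596 = 1.62894e-05
  π_B·L_B = 0.46 × 0.0260345 = 0.0119759
  π_C·L_C = 0.39 × 0.0975025 = 0.038026
Sum: 1.62894e-05 + 0.0119759 + 0.038026 = 0.0500181
P(Regime C | x) ≈ 0.760

0.760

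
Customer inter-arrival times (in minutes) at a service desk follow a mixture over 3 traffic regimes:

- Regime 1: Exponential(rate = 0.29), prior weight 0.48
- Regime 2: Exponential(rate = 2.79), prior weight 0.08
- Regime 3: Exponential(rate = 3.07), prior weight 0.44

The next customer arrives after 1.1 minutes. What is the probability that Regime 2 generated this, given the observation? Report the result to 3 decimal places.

0.066

By Bayes' theorem, P(k | x) = w_k f_k(x) / Σ_j w_j f_j(x).
Evaluate each component's likelihood at the observed value:
  p_1 = 0.29·e^(−0.29·1.1) = 0.29·e^(−0.3190) = 0.210794
  p_2 = 2.79·e^(−2.79·1.1) = 2.79·e^(−3.0690) = 0.129645
  p_3 = 3.07·e^(−3.07·1.1) = 3.07·e^(−3.3770) = 0.10484
Prior × likelihood for each component:
  w_1·p_1 = 0.48 × 0.210794 = 0.101181
  w_2·p_2 = 0.08 × 0.129645 = 0.0103716
  w_3·p_3 = 0.44 × 0.10484 = 0.0461295
Denominator: 0.101181 + 0.0103716 + 0.0461295 = 0.157682
Responsibility of Regime 2: 0.0103716 / 0.157682 ≈ 0.066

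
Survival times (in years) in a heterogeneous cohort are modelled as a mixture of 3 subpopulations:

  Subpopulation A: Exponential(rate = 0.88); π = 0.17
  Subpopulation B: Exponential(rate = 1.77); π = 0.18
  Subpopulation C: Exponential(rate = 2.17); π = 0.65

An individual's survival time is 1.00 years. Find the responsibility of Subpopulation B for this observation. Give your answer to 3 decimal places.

0.196

Apply Bayes' rule: the posterior for each component is proportional to its prior times its likelihood at x.
Exponential densities:
  f_A = 0.88·e^(−0.88·1.00) = 0.88·e^(−0.8800) = 0.365009
  f_B = 1.77·e^(−1.77·1.00) = 1.77·e^(−1.7700) = 0.301489
  f_C = 2.17·e^(−2.17·1.00) = 2.17·e^(−2.1700) = 0.247765
Unnormalised posteriors:
  π_A·f_A = 0.17 × 0.365009 = 0.0620515
  π_B·f_B = 0.18 × 0.301489 = 0.0542681
  π_C·f_C = 0.65 × 0.247765 = 0.161048
Sum: 0.0620515 + 0.0542681 + 0.161048 = 0.277367
P(Subpopulation B | x) ≈ 0.196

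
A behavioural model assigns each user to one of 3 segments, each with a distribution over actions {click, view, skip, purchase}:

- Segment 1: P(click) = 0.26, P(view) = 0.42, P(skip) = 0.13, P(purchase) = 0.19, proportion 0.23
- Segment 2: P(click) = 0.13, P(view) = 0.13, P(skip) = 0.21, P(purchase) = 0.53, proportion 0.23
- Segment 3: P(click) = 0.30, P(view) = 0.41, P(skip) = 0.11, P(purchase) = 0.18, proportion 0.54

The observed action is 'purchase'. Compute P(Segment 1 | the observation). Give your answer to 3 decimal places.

0.166

P(component k | x) = π_k·f_k(x) / marginal(x), where marginal(x) = Σ_j π_j·f_j(x).
Component likelihoods at x = 'purchase':
  f_1 = 0.19
  f_2 = 0.53
  f_3 = 0.18
Multiply by the mixture weights:
  π_1·f_1 = 0.23 × 0.19 = 0.0437
  π_2·f_2 = 0.23 × 0.53 = 0.1219
  π_3·f_3 = 0.54 × 0.18 = 0.0972
Sum: 0.0437 + 0.1219 + 0.0972 = 0.2628
So the posterior for Segment 1 is 0.0437 / 0.2628 ≈ 0.166.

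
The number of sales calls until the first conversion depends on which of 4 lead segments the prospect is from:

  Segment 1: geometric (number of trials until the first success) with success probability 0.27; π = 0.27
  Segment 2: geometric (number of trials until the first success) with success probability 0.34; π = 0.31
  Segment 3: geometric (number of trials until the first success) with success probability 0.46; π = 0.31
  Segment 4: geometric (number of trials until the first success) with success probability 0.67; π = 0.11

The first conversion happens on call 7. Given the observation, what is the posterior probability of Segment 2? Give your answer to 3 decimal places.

0.373

By Bayes' theorem, P(k | x) = w_k f_k(x) / Σ_j w_j f_j(x).
Evaluate each component's likelihood at the observed value:
  p_1 = 0.27·(1−0.27)^6 = 0.27·0.151334 = 0.0408602
  p_2 = 0.34·(1−0.34)^6 = 0.34·0.082654 = 0.0281023
  p_3 = 0.46·(1−0.46)^6 = 0.46·0.0247949 = 0.0114057
  p_4 = 0.67·(1−0.67)^6 = 0.67·0.00129147 = 0.000865284
Weight by the priors:
  w_1·p_1 = 0.27 × 0.0408602 = 0.0110323
  w_2·p_2 = 0.31 × 0.0281023 = 0.00871173
  w_3·p_3 = 0.31 × 0.0114057 = 0.00353575
  w_4·p_4 = 0.11 × 0.000865284 = 9.51812e-05
Denominator: 0.0110323 + 0.00871173 + 0.00353575 + 9.51812e-05 = 0.0233749
So the posterior for Segment 2 is 0.00871173 / 0.0233749 ≈ 0.373.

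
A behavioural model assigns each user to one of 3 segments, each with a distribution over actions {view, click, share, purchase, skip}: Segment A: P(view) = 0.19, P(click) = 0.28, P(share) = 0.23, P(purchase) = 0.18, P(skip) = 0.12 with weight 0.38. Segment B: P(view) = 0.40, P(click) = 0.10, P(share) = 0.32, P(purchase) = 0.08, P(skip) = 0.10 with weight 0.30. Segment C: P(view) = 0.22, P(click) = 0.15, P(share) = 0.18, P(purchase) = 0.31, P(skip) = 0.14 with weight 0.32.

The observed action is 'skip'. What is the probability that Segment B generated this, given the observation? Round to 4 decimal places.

0.2492

Posterior ∝ prior × likelihood, so P(k | x) ∝ P(Z=k) f_k(x); normalise over all components.
Component likelihoods at x = 'skip':
  f_A = P(skip | comp) = 0.12
  f_B = P(skip | comp) = 0.10
  f_C = P(skip | comp) = 0.14
Unnormalised posteriors:
  P(Z=A)·f_A = 0.38 × 0.12 = 0.0456
  P(Z=B)·f_B = 0.30 × 0.1 = 0.03
  P(Z=C)·f_C = 0.32 × 0.14 = 0.0448
Sum: 0.0456 + 0.03 + 0.0448 = 0.1204
P(Segment B | data) = 0.03 / 0.1204 ≈ 0.2492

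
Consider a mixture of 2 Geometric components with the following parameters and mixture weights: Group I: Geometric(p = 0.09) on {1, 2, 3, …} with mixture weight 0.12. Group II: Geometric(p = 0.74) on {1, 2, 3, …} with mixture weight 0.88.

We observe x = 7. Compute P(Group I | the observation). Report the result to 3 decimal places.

Apply Bayes' rule: the posterior for each component is proportional to its prior times its likelihood at x.
Evaluate each component's likelihood at the observed value:
  f_I = 0.0511082
  f_II = 0.000228598
Multiply by the mixture weights:
  w_I·f_I = 0.12 × 0.0511082 = 0.00613299
  w_II·f_II = 0.88 × 0.000228598 = 0.000201166
Marginal: 0.00613299 + 0.000201166 = 0.00633415
P(Group I | data) ≈ 0.968

0.968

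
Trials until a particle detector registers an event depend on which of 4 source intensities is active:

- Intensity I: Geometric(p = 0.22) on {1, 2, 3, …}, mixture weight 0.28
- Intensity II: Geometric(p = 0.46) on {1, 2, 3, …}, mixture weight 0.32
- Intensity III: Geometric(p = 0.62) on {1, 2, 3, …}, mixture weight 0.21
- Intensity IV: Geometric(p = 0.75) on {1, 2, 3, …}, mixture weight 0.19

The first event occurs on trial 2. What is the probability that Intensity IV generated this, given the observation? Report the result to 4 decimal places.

0.1675

Posterior ∝ prior × likelihood, so P(k | x) ∝ w_k f_k(x); normalise over all components.
Evaluate each component's likelihood at the observed value:
  f_I = 0.1716
  f_II = 0.2484
  f_III = 0.2356
  f_IV = 0.1875
Multiply by the mixture weights:
  w_I·f_I = 0.28 × 0.1716 = 0.048048
  w_II·f_II = 0.32 × 0.2484 = 0.079488
  w_III·f_III = 0.21 × 0.2356 = 0.049476
  w_IV·f_IV = 0.19 × 0.1875 = 0.035625
Denominator: 0.048048 + 0.079488 + 0.049476 + 0.035625 = 0.212637
P(Intensity IV | x) ≈ 0.1675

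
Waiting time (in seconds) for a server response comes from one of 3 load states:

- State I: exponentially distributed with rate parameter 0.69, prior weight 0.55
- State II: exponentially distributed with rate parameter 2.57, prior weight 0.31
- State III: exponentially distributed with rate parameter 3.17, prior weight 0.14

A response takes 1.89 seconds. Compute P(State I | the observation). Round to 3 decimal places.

0.934

P(component k | x) = π_k·f_k(x) / marginal(x), where marginal(x) = Σ_j π_j·f_j(x).
Exponential densities:
  f_I = 0.187278
  f_II = 0.0199726
  f_III = 0.0079263
Weight by the priors:
  π_I·f_I = 0.55 × 0.187278 = 0.103003
  π_II·f_II = 0.31 × 0.0199726 = 0.00619151
  π_III·f_III = 0.14 × 0.0079263 = 0.00110968
Normaliser: 0.103003 + 0.00619151 + 0.00110968 = 0.110304
So the posterior for State I is 0.103003 / 0.110304 ≈ 0.934.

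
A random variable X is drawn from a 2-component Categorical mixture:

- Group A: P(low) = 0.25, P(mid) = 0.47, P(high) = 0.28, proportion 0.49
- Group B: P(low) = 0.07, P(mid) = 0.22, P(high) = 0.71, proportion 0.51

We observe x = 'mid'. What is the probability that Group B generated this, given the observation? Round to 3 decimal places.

Posterior ∝ prior × likelihood, so P(k | x) ∝ P(Z=k) f_k(x); normalise over all components.
Evaluate each component's likelihood at the observed value:
  p_A = P(mid | comp) = 0.47
  p_B = P(mid | comp) = 0.22
Prior × likelihood for each component:
  P(Z=A)·p_A = 0.49 × 0.47 = 0.2303
  P(Z=B)·p_B = 0.51 × 0.22 = 0.1122
Evidence: 0.2303 + 0.1122 = 0.3425
Responsibility of Group B: 0.1122 / 0.3425 ≈ 0.328

0.328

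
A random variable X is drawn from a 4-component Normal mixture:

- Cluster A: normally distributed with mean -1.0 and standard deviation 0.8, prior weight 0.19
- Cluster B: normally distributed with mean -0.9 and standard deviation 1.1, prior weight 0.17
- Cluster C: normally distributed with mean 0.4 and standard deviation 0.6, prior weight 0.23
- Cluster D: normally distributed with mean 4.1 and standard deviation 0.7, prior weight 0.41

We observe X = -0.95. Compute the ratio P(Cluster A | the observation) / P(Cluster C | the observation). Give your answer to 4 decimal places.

Only the two components matter; the odds are (π_i f_i(x)) / (π_j f_j(x)).
Evaluate each component's likelihood at the observed value:
  f_A = 0.497705
  f_B = 0.3623
  f_C = 0.0528994
  f_D = 2.84567e-12
Posterior odds = (π_A·f_A) / (π_C·f_C) = (0.19·0.497705) / (0.23·0.0528994) = 0.0945639 / 0.0121669 ≈ 7.7722

7.7722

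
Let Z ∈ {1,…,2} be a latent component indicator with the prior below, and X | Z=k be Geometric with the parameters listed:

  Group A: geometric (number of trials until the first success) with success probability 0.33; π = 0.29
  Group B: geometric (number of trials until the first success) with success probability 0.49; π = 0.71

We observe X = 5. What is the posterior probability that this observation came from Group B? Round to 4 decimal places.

0.5496

Posterior ∝ prior × likelihood, so P(k | x) ∝ π_k f_k(x); normalise over all components.
Evaluate each component's likelihood at the observed value:
  f_A = 0.0664987
  f_B = 0.0331495
Unnormalised posteriors:
  π_A·f_A = 0.29 × 0.0664987 = 0.0192846
  π_B·f_B = 0.71 × 0.0331495 = 0.0235361
Sum: 0.0192846 + 0.0235361 = 0.0428208
P(Group B | 5) = 0.0235361 / 0.0428208 ≈ 0.5496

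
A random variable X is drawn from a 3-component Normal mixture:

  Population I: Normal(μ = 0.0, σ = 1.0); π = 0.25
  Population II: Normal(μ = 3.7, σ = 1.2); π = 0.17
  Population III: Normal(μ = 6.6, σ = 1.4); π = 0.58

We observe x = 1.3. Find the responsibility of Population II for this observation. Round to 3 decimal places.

0.151

By Bayes' theorem, P(k | x) = w_k f_k(x) / Σ_j w_j f_j(x).
Evaluate each component's likelihood at the observed value:
  f_I = (1/(1.0·√(2π)))·exp(−(1.3−0.0)²/(2·1.0²)) = 0.398942·exp(-0.84500) = 0.171369
  f_II = (1/(1.2·√(2π)))·exp(−(1.3−3.7)²/(2·1.2²)) = 0.332452·exp(-2.00000) = 0.0449925
  f_III = (1/(1.4·√(2π)))·exp(−(1.3−6.6)²/(2·1.4²)) = 0.284959·exp(-7.16582) = 0.000220144
Multiply by the mixture weights:
  w_I·f_I = 0.25 × 0.171369 = 0.0428421
  w_II·f_II = 0.17 × 0.0449925 = 0.00764872
  w_III·f_III = 0.58 × 0.000220144 = 0.000127684
Normaliser: 0.0428421 + 0.00764872 + 0.000127684 = 0.0506186
Responsibility of Population II: 0.00764872 / 0.0506186 ≈ 0.151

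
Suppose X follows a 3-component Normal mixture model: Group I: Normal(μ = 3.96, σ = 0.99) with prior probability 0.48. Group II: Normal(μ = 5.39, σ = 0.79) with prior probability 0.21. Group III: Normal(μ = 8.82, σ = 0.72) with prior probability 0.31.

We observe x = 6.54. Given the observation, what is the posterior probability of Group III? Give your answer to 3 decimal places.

0.026

Posterior ∝ prior × likelihood, so P(k | x) ∝ π_k f_k(x); normalise over all components.
Component likelihoods at x = 6.54:
  f_I = (1/(0.99·√(2π)))·exp(−(6.54−3.96)²/(2·0.99²)) = 0.402972·exp(-3.39578) = 0.0135054
  f_II = (1/(0.79·√(2π)))·exp(−(6.54−5.39)²/(2·0.79²)) = 0.504990·exp(-1.05953) = 0.17504
  f_III = (1/(0.72·√(2π)))·exp(−(6.54−8.82)²/(2·0.72²)) = 0.554087·exp(-5.01389) = 0.00368191
Multiply by the mixture weights:
  π_I·f_I = 0.48 × 0.0135054 = 0.0064826
  π_II·f_II = 0.21 × 0.17504 = 0.0367584
  π_III·f_III = 0.31 × 0.00368191 = 0.00114139
Evidence: 0.0064826 + 0.0367584 + 0.00114139 = 0.0443824
Responsibility of Group III: 0.00114139 / 0.0443824 ≈ 0.026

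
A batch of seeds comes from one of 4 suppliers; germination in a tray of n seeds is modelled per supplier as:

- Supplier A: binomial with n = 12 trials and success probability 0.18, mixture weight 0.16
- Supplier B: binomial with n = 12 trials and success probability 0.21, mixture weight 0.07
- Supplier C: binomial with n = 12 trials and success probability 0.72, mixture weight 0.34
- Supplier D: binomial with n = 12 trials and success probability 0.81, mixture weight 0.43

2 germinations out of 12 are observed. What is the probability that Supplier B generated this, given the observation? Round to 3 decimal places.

0.291

Posterior ∝ prior × likelihood, so P(k | x) ∝ P(Z=k) f_k(x); normalise over all components.
Binomial probabilities:
  f_A = C(12,2)·0.18^2·0.82^10 = 66·0.0324·0.137448 = 0.293919
  f_B = C(12,2)·0.21^2·0.79^10 = 66·0.0441·0.0946828 = 0.275584
  f_C = C(12,2)·0.72^2·0.28^10 = 66·0.5184·2.96197e-06 = 0.000101342
  f_D = C(12,2)·0.81^2·0.19^10 = 66·0.6561·6.13107e-08 = 2.65491e-06
Unnormalised posteriors:
  P(Z=A)·f_A = 0.16 × 0.293919 = 0.047027
  P(Z=B)·f_B = 0.07 × 0.275584 = 0.0192909
  P(Z=C)·f_C = 0.34 × 0.000101342 = 3.44563e-05
  P(Z=D)·f_D = 0.43 × 2.65491e-06 = 1.14161e-06
Denominator: 0.047027 + 0.0192909 + 3.44563e-05 + 1.14161e-06 = 0.0663535
So the posterior for Supplier B is 0.0192909 / 0.0663535 ≈ 0.291.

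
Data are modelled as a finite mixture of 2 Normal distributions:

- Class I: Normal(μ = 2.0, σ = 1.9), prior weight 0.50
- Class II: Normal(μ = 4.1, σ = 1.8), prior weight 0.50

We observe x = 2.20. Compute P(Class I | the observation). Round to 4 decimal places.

0.6219

P(component k | x) = w_k·f_k(x) / marginal(x), where marginal(x) = Σ_j w_j·f_j(x).
Component likelihoods at x = 2.20:
  f_I = 0.20881
  f_II = 0.126968
Prior × likelihood for each component:
  w_I·f_I = 0.50 × 0.20881 = 0.104405
  w_II·f_II = 0.50 × 0.126968 = 0.0634838
Marginal: 0.104405 + 0.0634838 = 0.167889
P(Class I | data) ≈ 0.6219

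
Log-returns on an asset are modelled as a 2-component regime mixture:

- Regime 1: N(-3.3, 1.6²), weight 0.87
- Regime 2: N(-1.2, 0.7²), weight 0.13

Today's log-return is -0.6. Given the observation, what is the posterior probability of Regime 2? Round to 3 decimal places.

By Bayes' theorem, P(k | x) = π_k f_k(x) / Σ_j π_j f_j(x).
Evaluate each component's likelihood at the observed value:
  p_1 = 0.0600384
  p_2 = 0.394707
Unnormalised posteriors:
  π_1·p_1 = 0.87 × 0.0600384 = 0.0522334
  π_2·p_2 = 0.13 × 0.394707 = 0.051312
Sum: 0.0522334 + 0.051312 = 0.103545
So the posterior for Regime 2 is 0.051312 / 0.103545 ≈ 0.496.

0.496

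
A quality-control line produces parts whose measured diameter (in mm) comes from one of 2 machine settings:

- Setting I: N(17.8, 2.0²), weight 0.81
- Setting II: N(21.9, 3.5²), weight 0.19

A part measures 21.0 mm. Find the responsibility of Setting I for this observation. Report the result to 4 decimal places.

The responsibility of component k is w_k f_k(x) divided by Σ_j w_j f_j(x).
Component likelihoods at x = 21.0 mm:
  L_I = 0.0554604
  L_II = 0.110277
Unnormalised posteriors:
  w_I·L_I = 0.81 × 0.0554604 = 0.0449229
  w_II·L_II = 0.19 × 0.110277 = 0.0209526
Marginal: 0.0449229 + 0.0209526 = 0.0658755
So the posterior for Setting I is 0.0449229 / 0.0658755 ≈ 0.6819.

0.6819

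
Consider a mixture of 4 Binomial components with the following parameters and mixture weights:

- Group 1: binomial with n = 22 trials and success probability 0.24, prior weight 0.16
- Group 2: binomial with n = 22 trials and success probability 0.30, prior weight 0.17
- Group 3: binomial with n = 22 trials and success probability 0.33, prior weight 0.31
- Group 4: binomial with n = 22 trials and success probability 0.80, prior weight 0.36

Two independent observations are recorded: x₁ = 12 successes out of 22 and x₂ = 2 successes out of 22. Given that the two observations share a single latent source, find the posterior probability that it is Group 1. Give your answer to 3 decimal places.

0.146

The responsibility of component k is w_k f_k(x) divided by Σ_j w_j f_j(x).
Since both observations come from the same component, the likelihood for component k is f_k(x₁)·f_k(x₂).
  L_1 = [C(22,12)·0.24^12·0.76^10 = 646646·3.65203e-08·0.0642889 = 0.00151823] × [0.0549929] = 8.34918e-05
  L_2 = [C(22,12)·0.30^12·0.70^10 = 646646·5.31441e-07·0.0282475 = 0.00970738] × [0.0165888] = 0.000161034
  L_3 = [C(22,12)·0.33^12·0.67^10 = 646646·1.66789e-06·0.0182284 = 0.0196599] × [0.00835865] = 0.00016433
  L_4 = [C(22,12)·0.80^12·0.20^10 = 646646·0.0687195·1.024e-07 = 0.00455037] × [1.55021e-12] = 7.05405e-15
Unnormalised posteriors:
  w_1·L_1 = 0.16 × 8.34918e-05 = 1.33587e-05
  w_2·L_2 = 0.17 × 0.000161034 = 2.73758e-05
  w_3·L_3 = 0.31 × 0.00016433 = 5.09424e-05
  w_4·L_4 = 0.36 × 7.05405e-15 = 2.53946e-15
Denominator: 1.33587e-05 + 2.73758e-05 + 5.09424e-05 + 2.53946e-15 = 9.16769e-05
Responsibility of Group 1: 1.33587e-05 / 9.16769e-05 ≈ 0.146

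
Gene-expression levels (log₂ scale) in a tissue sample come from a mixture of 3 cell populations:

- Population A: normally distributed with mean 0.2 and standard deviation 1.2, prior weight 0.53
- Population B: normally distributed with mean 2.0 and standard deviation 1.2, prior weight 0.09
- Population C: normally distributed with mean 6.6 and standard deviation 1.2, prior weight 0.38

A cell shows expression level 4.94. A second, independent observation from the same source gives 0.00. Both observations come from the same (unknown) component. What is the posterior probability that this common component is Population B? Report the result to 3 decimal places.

0.839

Posterior ∝ prior × likelihood, so P(k | x) ∝ π_k f_k(x); normalise over all components.
Since both observations come from the same component, the likelihood for component k is f_k(x₁)·f_k(x₂).
  L_A = [0.000136047] × [0.327866] = 4.46052e-05
  L_B = [0.0165311] × [0.0828976] = 0.00137039
  L_C = [0.127701] × [8.9748e-08] = 1.14609e-08
Weight by the priors:
  π_A·L_A = 0.53 × 4.46052e-05 = 2.36408e-05
  π_B·L_B = 0.09 × 0.00137039 = 0.000123335
  π_C·L_C = 0.38 × 1.14609e-08 = 4.35514e-09
Evidence: 2.36408e-05 + 0.000123335 + 4.35514e-09 = 0.00014698
P(Population B | x) ≈ 0.839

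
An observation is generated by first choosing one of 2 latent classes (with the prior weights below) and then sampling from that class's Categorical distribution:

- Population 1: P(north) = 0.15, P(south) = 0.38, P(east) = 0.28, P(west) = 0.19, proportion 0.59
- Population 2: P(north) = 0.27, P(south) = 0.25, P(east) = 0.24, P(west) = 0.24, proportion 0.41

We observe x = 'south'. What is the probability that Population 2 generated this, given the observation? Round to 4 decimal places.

0.3137

Posterior ∝ prior × likelihood, so P(k | x) ∝ π_k f_k(x); normalise over all components.
Evaluate each component's likelihood at the observed value:
  L_1 = 0.38
  L_2 = 0.25
Multiply by the mixture weights:
  π_1·L_1 = 0.59 × 0.38 = 0.2242
  π_2·L_2 = 0.41 × 0.25 = 0.1025
Evidence: 0.2242 + 0.1025 = 0.3267
P(Population 2 | 'south') ≈ 0.3137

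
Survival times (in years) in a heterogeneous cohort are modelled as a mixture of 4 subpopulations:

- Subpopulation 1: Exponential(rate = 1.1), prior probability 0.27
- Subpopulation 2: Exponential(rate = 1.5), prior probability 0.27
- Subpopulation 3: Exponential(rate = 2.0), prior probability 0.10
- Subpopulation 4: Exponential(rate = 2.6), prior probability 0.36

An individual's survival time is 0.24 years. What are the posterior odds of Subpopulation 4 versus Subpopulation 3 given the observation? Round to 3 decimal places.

Only the two components matter; the odds are (P(Z=i) f_i(x)) / (P(Z=j) f_j(x)).
Component likelihoods at x = 0.24 years:
  f_1 = 1.1·e^(−1.1·0.24) = 1.1·e^(−0.2640) = 0.844771
  f_2 = 1.5·e^(−1.5·0.24) = 1.5·e^(−0.3600) = 1.04651
  f_3 = 2.0·e^(−2.0·0.24) = 2.0·e^(−0.4800) = 1.23757
  f_4 = 2.6·e^(−2.6·0.24) = 2.6·e^(−0.6240) = 1.39307
Odds = (0.36/0.10) × (1.39307/1.23757) = 3.6 × 1.12565 ≈ 4.052

4.052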